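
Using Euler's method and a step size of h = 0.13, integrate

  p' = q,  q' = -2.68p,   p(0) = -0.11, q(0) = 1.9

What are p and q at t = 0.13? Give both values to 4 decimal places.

Euler on (p,q): p_{n+1} = p_n + h·p', q_{n+1} = q_n + h·q'.
0.000000: (-0.110000, 1.900000); f=(1.900000, 0.294800) → (0.137000, 1.938324)
(p(0.13), q(0.13)) ≈ (0.1370, 1.9383)

0.1370, 1.9383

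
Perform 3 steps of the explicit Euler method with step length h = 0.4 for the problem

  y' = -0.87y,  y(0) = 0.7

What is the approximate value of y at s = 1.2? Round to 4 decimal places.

0.1940

Euler: y_{n+1} = y_n + h·f(s_n, y_n).
s=0.000000, y=0.700000: f=-0.609000 → y ← 0.700000 + 0.4·(-0.609000) = 0.456400
s=0.400000, y=0.456400: f=-0.397068 → y ← 0.456400 + 0.4·(-0.397068) = 0.297573
s=0.800000, y=0.297573: f=-0.258888 → y ← 0.297573 + 0.4·(-0.258888) = 0.194017
y(1.2) ≈ 0.1940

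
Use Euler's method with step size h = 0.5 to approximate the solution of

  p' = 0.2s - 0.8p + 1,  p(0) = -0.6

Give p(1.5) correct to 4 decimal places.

Euler: p_{n+1} = p_n + h·f(s_n, p_n).
s=0.000000, p=-0.600000: f=1.480000 → p ← -0.600000 + 0.5·1.480000 = 0.140000
s=0.500000, p=0.140000: f=0.988000 → p ← 0.140000 + 0.5·0.988000 = 0.634000
s=1.000000, p=0.634000: f=0.692800 → p ← 0.634000 + 0.5·0.692800 = 0.980400
p(1.5) ≈ 0.9804

0.9804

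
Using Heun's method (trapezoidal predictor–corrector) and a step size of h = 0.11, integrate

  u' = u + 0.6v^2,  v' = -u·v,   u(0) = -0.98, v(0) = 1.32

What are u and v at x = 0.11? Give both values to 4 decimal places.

-0.9593, 1.4694

Heun on (u,v): k1 = f(x_n, state_n); k2 = f(x_n + h, state_n + h·k1); state_{n+1} = state_n + (h/2)·(k1 + k2).
0.000000: (-0.980000, 1.320000)
  k1 = (0.065440, 1.293600)
  predictor → (-0.972802, 1.462296)
  k2 = (0.310184, 1.422524)
  → (-0.959341, 1.469387)
(u(0.11), v(0.11)) ≈ (-0.9593, 1.4694)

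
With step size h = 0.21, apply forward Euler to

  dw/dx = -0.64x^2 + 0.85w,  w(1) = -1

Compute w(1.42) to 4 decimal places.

Euler: w_{n+1} = w_n + h·f(x_n, w_n).
x=1.000000, w=-1.000000: f=-1.490000 → w ← -1.000000 + 0.21·(-1.490000) = -1.312900
x=1.210000, w=-1.312900: f=-2.052989 → w ← -1.312900 + 0.21·(-2.052989) = -1.744028
w(1.42) ≈ -1.7440

-1.7440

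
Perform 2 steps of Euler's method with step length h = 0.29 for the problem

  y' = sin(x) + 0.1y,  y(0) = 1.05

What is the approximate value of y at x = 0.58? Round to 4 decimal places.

1.1947

Euler: y_{n+1} = y_n + h·f(x_n, y_n).
x=0.000000, y=1.050000: f=0.105000 → y ← 1.050000 + 0.29·0.105000 = 1.080450
x=0.290000, y=1.080450: f=0.393997 → y ← 1.080450 + 0.29·0.393997 = 1.194709
y(0.58) ≈ 1.1947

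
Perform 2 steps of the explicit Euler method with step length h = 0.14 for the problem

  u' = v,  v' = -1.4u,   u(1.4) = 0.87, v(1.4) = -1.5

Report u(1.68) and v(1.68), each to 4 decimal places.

Euler on (u,v): u_{n+1} = u_n + h·u', v_{n+1} = v_n + h·v'.
1.400000: (0.870000, -1.500000); f=(-1.500000, -1.218000) → (0.660000, -1.670520)
1.540000: (0.660000, -1.670520); f=(-1.670520, -0.924000) → (0.426127, -1.799880)
(u(1.68), v(1.68)) ≈ (0.4261, -1.7999)

0.4261, -1.7999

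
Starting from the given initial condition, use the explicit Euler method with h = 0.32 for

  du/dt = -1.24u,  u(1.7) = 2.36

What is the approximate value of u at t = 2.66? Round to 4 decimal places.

0.5180

Euler: u_{n+1} = u_n + h·f(t_n, u_n).
t=1.700000, u=2.360000: f=-2.926400 → u ← 2.360000 + 0.32·(-2.926400) = 1.423552
t=2.020000, u=1.423552: f=-1.765204 → u ← 1.423552 + 0.32·(-1.765204) = 0.858687
t=2.340000, u=0.858687: f=-1.064771 → u ← 0.858687 + 0.32·(-1.064771) = 0.517960
u(2.66) ≈ 0.5180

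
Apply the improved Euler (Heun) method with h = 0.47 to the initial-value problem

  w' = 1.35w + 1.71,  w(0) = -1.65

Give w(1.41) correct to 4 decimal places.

Heun: k1 = f(x_n, w_n); k2 = f(x_n + h, w_n + h·k1); w_{n+1} = w_n + (h/2)·(k1 + k2).
x=0.000000, w=-1.650000:
  k1 = f(0.000000, -1.650000) = -0.517500
  k2 = f(0.470000, -1.893225) = -0.845854
  w ← -1.650000 + (0.47/2)·(-0.517500 + (-0.845854)) = -1.970388
x=0.470000, w=-1.970388:
  k1 = f(0.470000, -1.970388) = -0.950024
  k2 = f(0.940000, -2.416899) = -1.552814
  w ← -1.970388 + (0.47/2)·(-0.950024 + (-1.552814)) = -2.558555
x=0.940000, w=-2.558555:
  k1 = f(0.940000, -2.558555) = -1.744049
  k2 = f(1.410000, -3.378258) = -2.850649
  w ← -2.558555 + (0.47/2)·(-1.744049 + (-2.850649)) = -3.638309
w(1.41) ≈ -3.6383

-3.6383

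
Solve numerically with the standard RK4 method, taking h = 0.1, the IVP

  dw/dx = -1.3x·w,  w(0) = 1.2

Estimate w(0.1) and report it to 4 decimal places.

RK4: k1 = f(x_n, w_n); k2 = f(x_n + h/2, w_n + (h/2)·k1); k3 = f(x_n + h/2, w_n + (h/2)·k2); k4 = f(x_n + h, w_n + h·k3); w_{n+1} = w_n + (h/6)·(k1 + 2k2 + 2k3 + k4).
x=0.000000, w=1.200000:
  k1 = f(0.000000, 1.200000) = 0.000000
  k2 = f(0.050000, 1.200000) = -0.078000
  k3 = f(0.050000, 1.196100) = -0.077746
  k4 = f(0.100000, 1.192225) = -0.154989
  w ← 1.200000 + (0.1/6)·(k1 + 2k2 + 2k3 + k4) = 1.192225
w(0.1) ≈ 1.1922

1.1922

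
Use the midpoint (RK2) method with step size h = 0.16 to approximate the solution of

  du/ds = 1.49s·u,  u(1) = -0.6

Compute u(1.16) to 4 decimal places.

-0.7729

Midpoint: k1 = f(s_n, u_n); k2 = f(s_n + h/2, u_n + (h/2)·k1); u_{n+1} = u_n + h·k2.
s=1.000000, u=-0.600000:
  k1 = f(1.000000, -0.600000) = -0.894000
  k2 = f(1.080000, -0.671520) = -1.080610
  u ← -0.600000 + 0.16·(-1.080610) = -0.772898
u(1.16) ≈ -0.7729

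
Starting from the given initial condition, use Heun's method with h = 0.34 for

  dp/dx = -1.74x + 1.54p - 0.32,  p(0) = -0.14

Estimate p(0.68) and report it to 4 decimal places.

Heun: k1 = f(x_n, p_n); k2 = f(x_n + h, p_n + h·k1); p_{n+1} = p_n + (h/2)·(k1 + k2).
x=0.000000, p=-0.140000:
  k1 = f(0.000000, -0.140000) = -0.535600
  k2 = f(0.340000, -0.322104) = -1.407640
  p ← -0.140000 + (0.34/2)·(-0.535600 + (-1.407640)) = -0.470351
x=0.340000, p=-0.470351:
  k1 = f(0.340000, -0.470351) = -1.635940
  k2 = f(0.680000, -1.026571) = -3.084119
  p ← -0.470351 + (0.34/2)·(-1.635940 + (-3.084119)) = -1.272761
p(0.68) ≈ -1.2728

-1.2728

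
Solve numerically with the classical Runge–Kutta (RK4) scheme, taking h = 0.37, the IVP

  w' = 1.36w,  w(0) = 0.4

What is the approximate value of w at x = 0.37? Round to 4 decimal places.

0.6615

RK4: k1 = f(x_n, w_n); k2 = f(x_n + h/2, w_n + (h/2)·k1); k3 = f(x_n + h/2, w_n + (h/2)·k2); k4 = f(x_n + h, w_n + h·k3); w_{n+1} = w_n + (h/6)·(k1 + 2k2 + 2k3 + k4).
x=0.000000, w=0.400000:
  k1 = f(0.000000, 0.400000) = 0.544000
  k2 = f(0.185000, 0.500640) = 0.680870
  k3 = f(0.185000, 0.525961) = 0.715307
  k4 = f(0.370000, 0.664664) = 0.903942
  w ← 0.400000 + (0.37/6)·(k1 + 2k2 + 2k3 + k4) = 0.661485
w(0.37) ≈ 0.6615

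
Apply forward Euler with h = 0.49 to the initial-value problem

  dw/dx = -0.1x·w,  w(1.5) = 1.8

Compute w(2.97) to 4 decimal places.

1.3222

Euler: w_{n+1} = w_n + h·f(x_n, w_n).
x=1.500000, w=1.800000: f=-0.270000 → w ← 1.800000 + 0.49·(-0.270000) = 1.667700
x=1.990000, w=1.667700: f=-0.331872 → w ← 1.667700 + 0.49·(-0.331872) = 1.505083
x=2.480000, w=1.505083: f=-0.373260 → w ← 1.505083 + 0.49·(-0.373260) = 1.322185
w(2.97) ≈ 1.3222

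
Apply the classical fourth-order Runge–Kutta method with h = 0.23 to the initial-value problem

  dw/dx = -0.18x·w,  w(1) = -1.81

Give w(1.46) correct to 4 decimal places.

RK4: k1 = f(x_n, w_n); k2 = f(x_n + h/2, w_n + (h/2)·k1); k3 = f(x_n + h/2, w_n + (h/2)·k2); k4 = f(x_n + h, w_n + h·k3); w_{n+1} = w_n + (h/6)·(k1 + 2k2 + 2k3 + k4).
x=1.000000, w=-1.810000:
  k1 = f(1.000000, -1.810000) = 0.325800
  k2 = f(1.115000, -1.772533) = 0.355747
  k3 = f(1.115000, -1.769089) = 0.355056
  k4 = f(1.230000, -1.728337) = 0.382654
  w ← -1.810000 + (0.23/6)·(k1 + 2k2 + 2k3 + k4) = -1.728348
x=1.230000, w=-1.728348:
  k1 = f(1.230000, -1.728348) = 0.382656
  k2 = f(1.345000, -1.684342) = 0.407779
  k3 = f(1.345000, -1.681453) = 0.407080
  k4 = f(1.460000, -1.634719) = 0.429604
  w ← -1.728348 + (0.23/6)·(k1 + 2k2 + 2k3 + k4) = -1.634738
w(1.46) ≈ -1.6347

-1.6347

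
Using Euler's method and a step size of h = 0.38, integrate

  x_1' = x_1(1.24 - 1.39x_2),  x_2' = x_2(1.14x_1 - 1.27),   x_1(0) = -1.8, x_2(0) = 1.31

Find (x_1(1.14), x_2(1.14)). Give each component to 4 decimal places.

Euler on (x_1,x_2): x_1_{n+1} = x_1_n + h·x_1', x_2_{n+1} = x_2_n + h·x_2'.
0.000000: (-1.800000, 1.310000); f=(1.045620, -4.351820) → (-1.402664, -0.343692)
0.380000: (-1.402664, -0.343692); f=(-2.409401, 0.986064) → (-2.318237, 0.031013)
0.760000: (-2.318237, 0.031013); f=(-2.774680, -0.121346) → (-3.372615, -0.015099)
(x_1(1.14), x_2(1.14)) ≈ (-3.3726, -0.0151)

-3.3726, -0.0151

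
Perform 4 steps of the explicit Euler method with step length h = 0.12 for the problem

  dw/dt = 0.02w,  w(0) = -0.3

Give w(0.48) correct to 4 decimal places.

-0.3029

Euler: w_{n+1} = w_n + h·f(t_n, w_n).
t=0.000000, w=-0.300000: f=-0.006000 → w ← -0.300000 + 0.12·(-0.006000) = -0.300720
t=0.120000, w=-0.300720: f=-0.006014 → w ← -0.300720 + 0.12·(-0.006014) = -0.301442
t=0.240000, w=-0.301442: f=-0.006029 → w ← -0.301442 + 0.12·(-0.006029) = -0.302165
t=0.360000, w=-0.302165: f=-0.006043 → w ← -0.302165 + 0.12·(-0.006043) = -0.302890
w(0.48) ≈ -0.3029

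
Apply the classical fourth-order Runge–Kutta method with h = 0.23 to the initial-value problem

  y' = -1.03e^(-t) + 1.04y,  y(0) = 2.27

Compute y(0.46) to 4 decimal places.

RK4: k1 = f(t_n, y_n); k2 = f(t_n + h/2, y_n + (h/2)·k1); k3 = f(t_n + h/2, y_n + (h/2)·k2); k4 = f(t_n + h, y_n + h·k3); y_{n+1} = y_n + (h/6)·(k1 + 2k2 + 2k3 + k4).
t=0.000000, y=2.270000:
  k1 = f(0.000000, 2.270000) = 1.330800
  k2 = f(0.115000, 2.423042) = 1.601857
  k3 = f(0.115000, 2.454214) = 1.634275
  k4 = f(0.230000, 2.645883) = 1.933349
  y ← 2.270000 + (0.23/6)·(k1 + 2k2 + 2k3 + k4) = 2.643229
t=0.230000, y=2.643229:
  k1 = f(0.230000, 2.643229) = 1.930589
  k2 = f(0.345000, 2.865247) = 2.250390
  k3 = f(0.345000, 2.902024) = 2.288638
  k4 = f(0.460000, 3.169616) = 2.646178
  y ← 2.643229 + (0.23/6)·(k1 + 2k2 + 2k3 + k4) = 3.166664
y(0.46) ≈ 3.1667

3.1667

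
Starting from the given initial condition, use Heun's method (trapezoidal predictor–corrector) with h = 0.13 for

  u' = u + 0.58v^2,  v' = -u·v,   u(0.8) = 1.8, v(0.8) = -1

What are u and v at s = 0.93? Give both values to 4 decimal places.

Heun on (u,v): k1 = f(s_n, state_n); k2 = f(s_n + h, state_n + h·k1); state_{n+1} = state_n + (h/2)·(k1 + k2).
0.800000: (1.800000, -1.000000)
  k1 = (2.380000, 1.800000)
  predictor → (2.109400, -0.766000)
  k2 = (2.449718, 1.615800)
  → (2.113932, -0.777973)
(u(0.93), v(0.93)) ≈ (2.1139, -0.7780)

2.1139, -0.7780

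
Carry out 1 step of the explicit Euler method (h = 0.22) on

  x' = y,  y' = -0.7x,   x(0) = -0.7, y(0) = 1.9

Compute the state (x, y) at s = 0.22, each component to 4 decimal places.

-0.2820, 2.0078

Euler on (x,y): x_{n+1} = x_n + h·x', y_{n+1} = y_n + h·y'.
0.000000: (-0.700000, 1.900000); f=(1.900000, 0.490000) → (-0.282000, 2.007800)
(x(0.22), y(0.22)) ≈ (-0.2820, 2.0078)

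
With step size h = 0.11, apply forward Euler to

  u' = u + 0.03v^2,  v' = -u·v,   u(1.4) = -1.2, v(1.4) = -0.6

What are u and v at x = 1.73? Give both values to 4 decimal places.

Euler on (u,v): u_{n+1} = u_n + h·u', v_{n+1} = v_n + h·v'.
1.400000: (-1.200000, -0.600000); f=(-1.189200, -0.720000) → (-1.330812, -0.679200)
1.510000: (-1.330812, -0.679200); f=(-1.316973, -0.903888) → (-1.475679, -0.778628)
1.620000: (-1.475679, -0.778628); f=(-1.457491, -1.149004) → (-1.636003, -0.905018)
(u(1.73), v(1.73)) ≈ (-1.6360, -0.9050)

-1.6360, -0.9050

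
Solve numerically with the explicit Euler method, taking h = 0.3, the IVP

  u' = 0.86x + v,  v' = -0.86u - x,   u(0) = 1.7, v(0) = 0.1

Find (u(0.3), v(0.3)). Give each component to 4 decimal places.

1.7300, -0.3386

Euler on (u,v): u_{n+1} = u_n + h·u', v_{n+1} = v_n + h·v'.
0.000000: (1.700000, 0.100000); f=(0.100000, -1.462000) → (1.730000, -0.338600)
(u(0.3), v(0.3)) ≈ (1.7300, -0.3386)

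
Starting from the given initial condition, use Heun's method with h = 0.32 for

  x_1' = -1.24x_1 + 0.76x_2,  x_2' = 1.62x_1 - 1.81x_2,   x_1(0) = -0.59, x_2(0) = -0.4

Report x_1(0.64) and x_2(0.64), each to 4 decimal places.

-0.4165, -0.4017

Heun on (x_1,x_2): k1 = f(s_n, state_n); k2 = f(s_n + h, state_n + h·k1); state_{n+1} = state_n + (h/2)·(k1 + k2).
0.000000: (-0.590000, -0.400000)
  k1 = (0.427600, -0.231800)
  predictor → (-0.453168, -0.474176)
  k2 = (0.201555, 0.124126)
  → (-0.489335, -0.417228)
0.320000: (-0.489335, -0.417228)
  k1 = (0.289683, -0.037541)
  predictor → (-0.396637, -0.429241)
  k2 = (0.165607, 0.134374)
  → (-0.416489, -0.401734)
(x_1(0.64), x_2(0.64)) ≈ (-0.4165, -0.4017)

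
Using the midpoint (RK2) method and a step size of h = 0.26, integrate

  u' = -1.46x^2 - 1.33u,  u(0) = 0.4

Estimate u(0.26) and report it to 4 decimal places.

0.2792

Midpoint: k1 = f(x_n, u_n); k2 = f(x_n + h/2, u_n + (h/2)·k1); u_{n+1} = u_n + h·k2.
x=0.000000, u=0.400000:
  k1 = f(0.000000, 0.400000) = -0.532000
  k2 = f(0.130000, 0.330840) = -0.464691
  u ← 0.400000 + 0.26·(-0.464691) = 0.279180
u(0.26) ≈ 0.2792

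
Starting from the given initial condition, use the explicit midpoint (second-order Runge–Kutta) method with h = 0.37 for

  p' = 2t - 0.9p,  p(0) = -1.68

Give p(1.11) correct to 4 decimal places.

Midpoint: k1 = f(t_n, p_n); k2 = f(t_n + h/2, p_n + (h/2)·k1); p_{n+1} = p_n + h·k2.
t=0.000000, p=-1.680000:
  k1 = f(0.000000, -1.680000) = 1.512000
  k2 = f(0.185000, -1.400280) = 1.630252
  p ← -1.680000 + 0.37·1.630252 = -1.076807
t=0.370000, p=-1.076807:
  k1 = f(0.370000, -1.076807) = 1.709126
  k2 = f(0.555000, -0.760618) = 1.794557
  p ← -1.076807 + 0.37·1.794557 = -0.412821
t=0.740000, p=-0.412821:
  k1 = f(0.740000, -0.412821) = 1.851539
  k2 = f(0.925000, -0.070286) = 1.913258
  p ← -0.412821 + 0.37·1.913258 = 0.295084
p(1.11) ≈ 0.2951

0.2951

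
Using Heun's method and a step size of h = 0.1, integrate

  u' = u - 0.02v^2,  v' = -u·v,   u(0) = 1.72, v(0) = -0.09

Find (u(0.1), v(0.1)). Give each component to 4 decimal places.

1.9006, -0.0752

Heun on (u,v): k1 = f(t_n, state_n); k2 = f(t_n + h, state_n + h·k1); state_{n+1} = state_n + (h/2)·(k1 + k2).
0.000000: (1.720000, -0.090000)
  k1 = (1.719838, 0.154800)
  predictor → (1.891984, -0.074520)
  k2 = (1.891873, 0.140991)
  → (1.900586, -0.075210)
(u(0.1), v(0.1)) ≈ (1.9006, -0.0752)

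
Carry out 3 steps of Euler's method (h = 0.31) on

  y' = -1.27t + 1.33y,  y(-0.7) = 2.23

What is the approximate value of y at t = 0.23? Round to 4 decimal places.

7.0799

Euler: y_{n+1} = y_n + h·f(t_n, y_n).
t=-0.700000, y=2.230000: f=3.854900 → y ← 2.230000 + 0.31·3.854900 = 3.425019
t=-0.390000, y=3.425019: f=5.050575 → y ← 3.425019 + 0.31·5.050575 = 4.990697
t=-0.080000, y=4.990697: f=6.739227 → y ← 4.990697 + 0.31·6.739227 = 7.079858
y(0.23) ≈ 7.0799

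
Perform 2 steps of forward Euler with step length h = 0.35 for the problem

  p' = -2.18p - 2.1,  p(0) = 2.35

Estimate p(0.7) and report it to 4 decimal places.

-0.7772

Euler: p_{n+1} = p_n + h·f(x_n, p_n).
x=0.000000, p=2.350000: f=-7.223000 → p ← 2.350000 + 0.35·(-7.223000) = -0.178050
x=0.350000, p=-0.178050: f=-1.711851 → p ← -0.178050 + 0.35·(-1.711851) = -0.777198
p(0.7) ≈ -0.7772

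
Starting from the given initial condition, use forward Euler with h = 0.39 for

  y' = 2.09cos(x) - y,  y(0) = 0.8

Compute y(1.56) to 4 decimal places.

1.2478

Euler: y_{n+1} = y_n + h·f(x_n, y_n).
x=0.000000, y=0.800000: f=1.290000 → y ← 0.800000 + 0.39·1.290000 = 1.303100
x=0.390000, y=1.303100: f=0.629960 → y ← 1.303100 + 0.39·0.629960 = 1.548784
x=0.780000, y=1.548784: f=-0.062975 → y ← 1.548784 + 0.39·(-0.062975) = 1.524224
x=1.170000, y=1.524224: f=-0.708807 → y ← 1.524224 + 0.39·(-0.708807) = 1.247789
y(1.56) ≈ 1.2478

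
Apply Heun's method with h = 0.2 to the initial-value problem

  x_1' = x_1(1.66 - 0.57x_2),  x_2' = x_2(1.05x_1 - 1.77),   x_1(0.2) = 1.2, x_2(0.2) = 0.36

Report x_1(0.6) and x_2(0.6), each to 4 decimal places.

Heun on (x_1,x_2): k1 = f(s_n, state_n); k2 = f(s_n + h, state_n + h·k1); state_{n+1} = state_n + (h/2)·(k1 + k2).
0.200000: (1.200000, 0.360000)
  k1 = (1.745760, -0.183600)
  predictor → (1.549152, 0.323280)
  k2 = (2.286131, -0.046355)
  → (1.603189, 0.337004)
0.400000: (1.603189, 0.337004)
  k1 = (2.353333, -0.029202)
  predictor → (2.073856, 0.331164)
  k2 = (3.051132, 0.134965)
  → (2.143636, 0.347581)
(x_1(0.6), x_2(0.6)) ≈ (2.1436, 0.3476)

2.1436, 0.3476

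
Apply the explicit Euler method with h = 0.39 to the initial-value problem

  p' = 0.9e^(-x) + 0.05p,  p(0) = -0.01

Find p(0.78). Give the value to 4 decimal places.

0.5851

Euler: p_{n+1} = p_n + h·f(x_n, p_n).
x=0.000000, p=-0.010000: f=0.899500 → p ← -0.010000 + 0.39·0.899500 = 0.340805
x=0.390000, p=0.340805: f=0.626391 → p ← 0.340805 + 0.39·0.626391 = 0.585098
p(0.78) ≈ 0.5851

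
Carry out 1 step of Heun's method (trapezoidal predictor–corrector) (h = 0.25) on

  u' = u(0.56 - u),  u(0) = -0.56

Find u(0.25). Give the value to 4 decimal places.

Heun: k1 = f(t_n, u_n); k2 = f(t_n + h, u_n + h·k1); u_{n+1} = u_n + (h/2)·(k1 + k2).
t=0.000000, u=-0.560000:
  k1 = f(0.000000, -0.560000) = -0.627200
  k2 = f(0.250000, -0.716800) = -0.915210
  u ← -0.560000 + (0.25/2)·(-0.627200 + (-0.915210)) = -0.752801
u(0.25) ≈ -0.7528

-0.7528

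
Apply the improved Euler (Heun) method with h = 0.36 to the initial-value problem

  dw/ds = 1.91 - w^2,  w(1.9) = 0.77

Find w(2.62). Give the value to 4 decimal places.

1.2268

Heun: k1 = f(s_n, w_n); k2 = f(s_n + h, w_n + h·k1); w_{n+1} = w_n + (h/2)·(k1 + k2).
s=1.900000, w=0.770000:
  k1 = f(1.900000, 0.770000) = 1.317100
  k2 = f(2.260000, 1.244156) = 0.362076
  w ← 0.770000 + (0.36/2)·(1.317100 + 0.362076) = 1.072252
s=2.260000, w=1.072252:
  k1 = f(2.260000, 1.072252) = 0.760276
  k2 = f(2.620000, 1.345951) = 0.098415
  w ← 1.072252 + (0.36/2)·(0.760276 + 0.098415) = 1.226816
w(2.62) ≈ 1.2268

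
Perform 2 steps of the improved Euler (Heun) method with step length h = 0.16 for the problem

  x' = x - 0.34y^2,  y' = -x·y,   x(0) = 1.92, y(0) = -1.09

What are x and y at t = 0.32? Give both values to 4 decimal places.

2.5518, -0.5493

Heun on (x,y): k1 = f(t_n, state_n); k2 = f(t_n + h, state_n + h·k1); state_{n+1} = state_n + (h/2)·(k1 + k2).
0.000000: (1.920000, -1.090000)
  k1 = (1.516046, 2.092800)
  predictor → (2.162567, -0.755152)
  k2 = (1.968681, 1.633067)
  → (2.198778, -0.791931)
0.160000: (2.198778, -0.791931)
  k1 = (1.985546, 1.741280)
  predictor → (2.516465, -0.513326)
  k2 = (2.426874, 1.291767)
  → (2.551772, -0.549287)
(x(0.32), y(0.32)) ≈ (2.5518, -0.5493)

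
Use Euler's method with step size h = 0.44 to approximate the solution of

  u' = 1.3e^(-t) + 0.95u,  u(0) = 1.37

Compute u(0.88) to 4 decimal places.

3.9342

Euler: u_{n+1} = u_n + h·f(t_n, u_n).
t=0.000000, u=1.370000: f=2.601500 → u ← 1.370000 + 0.44·2.601500 = 2.514660
t=0.440000, u=2.514660: f=3.226174 → u ← 2.514660 + 0.44·3.226174 = 3.934177
u(0.88) ≈ 3.9342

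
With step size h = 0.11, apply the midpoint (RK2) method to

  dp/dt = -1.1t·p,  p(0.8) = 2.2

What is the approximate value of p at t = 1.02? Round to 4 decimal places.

1.7646

Midpoint: k1 = f(t_n, p_n); k2 = f(t_n + h/2, p_n + (h/2)·k1); p_{n+1} = p_n + h·k2.
t=0.800000, p=2.200000:
  k1 = f(0.800000, 2.200000) = -1.936000
  k2 = f(0.855000, 2.093520) = -1.968956
  p ← 2.200000 + 0.11·(-1.968956) = 1.983415
t=0.910000, p=1.983415:
  k1 = f(0.910000, 1.983415) = -1.985398
  k2 = f(0.965000, 1.874218) = -1.989482
  p ← 1.983415 + 0.11·(-1.989482) = 1.764572
p(1.02) ≈ 1.7646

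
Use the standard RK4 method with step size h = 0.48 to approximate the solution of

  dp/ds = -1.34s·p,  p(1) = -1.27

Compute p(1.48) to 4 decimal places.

-0.5742

RK4: k1 = f(s_n, p_n); k2 = f(s_n + h/2, p_n + (h/2)·k1); k3 = f(s_n + h/2, p_n + (h/2)·k2); k4 = f(s_n + h, p_n + h·k3); p_{n+1} = p_n + (h/6)·(k1 + 2k2 + 2k3 + k4).
s=1.000000, p=-1.270000:
  k1 = f(1.000000, -1.270000) = 1.701800
  k2 = f(1.240000, -0.861568) = 1.431581
  k3 = f(1.240000, -0.926420) = 1.539340
  k4 = f(1.480000, -0.531117) = 1.053311
  p ← -1.270000 + (0.48/6)·(k1 + 2k2 + 2k3 + k4) = -0.574244
p(1.48) ≈ -0.5742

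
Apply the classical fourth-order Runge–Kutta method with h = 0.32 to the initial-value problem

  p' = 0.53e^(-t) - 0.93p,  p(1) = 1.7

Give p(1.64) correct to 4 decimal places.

RK4: k1 = f(t_n, p_n); k2 = f(t_n + h/2, p_n + (h/2)·k1); k3 = f(t_n + h/2, p_n + (h/2)·k2); k4 = f(t_n + h, p_n + h·k3); p_{n+1} = p_n + (h/6)·(k1 + 2k2 + 2k3 + k4).
t=1.000000, p=1.700000:
  k1 = f(1.000000, 1.700000) = -1.386024
  k2 = f(1.160000, 1.478236) = -1.208612
  k3 = f(1.160000, 1.506622) = -1.235011
  k4 = f(1.320000, 1.304797) = -1.071879
  p ← 1.700000 + (0.32/6)·(k1 + 2k2 + 2k3 + k4) = 1.308259
t=1.320000, p=1.308259:
  k1 = f(1.320000, 1.308259) = -1.075099
  k2 = f(1.480000, 1.136243) = -0.936058
  k3 = f(1.480000, 1.158489) = -0.956747
  k4 = f(1.640000, 1.002100) = -0.829143
  p ← 1.308259 + (0.32/6)·(k1 + 2k2 + 2k3 + k4) = 1.004800
p(1.64) ≈ 1.0048

1.0048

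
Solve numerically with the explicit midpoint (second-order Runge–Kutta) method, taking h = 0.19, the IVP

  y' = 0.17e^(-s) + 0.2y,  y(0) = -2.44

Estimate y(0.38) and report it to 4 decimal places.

Midpoint: k1 = f(s_n, y_n); k2 = f(s_n + h/2, y_n + (h/2)·k1); y_{n+1} = y_n + h·k2.
s=0.000000, y=-2.440000:
  k1 = f(0.000000, -2.440000) = -0.318000
  k2 = f(0.095000, -2.470210) = -0.339449
  y ← -2.440000 + 0.19·(-0.339449) = -2.504495
s=0.190000, y=-2.504495:
  k1 = f(0.190000, -2.504495) = -0.360316
  k2 = f(0.285000, -2.538725) = -0.379903
  y ← -2.504495 + 0.19·(-0.379903) = -2.576677
y(0.38) ≈ -2.5767

-2.5767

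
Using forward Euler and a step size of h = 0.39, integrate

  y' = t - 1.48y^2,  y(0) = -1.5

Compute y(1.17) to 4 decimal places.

Euler: y_{n+1} = y_n + h·f(t_n, y_n).
t=0.000000, y=-1.500000: f=-3.330000 → y ← -1.500000 + 0.39·(-3.330000) = -2.798700
t=0.390000, y=-2.798700: f=-11.202428 → y ← -2.798700 + 0.39·(-11.202428) = -7.167647
t=0.780000, y=-7.167647: f=-75.255241 → y ← -7.167647 + 0.39·(-75.255241) = -36.517191
y(1.17) ≈ -36.5172

-36.5172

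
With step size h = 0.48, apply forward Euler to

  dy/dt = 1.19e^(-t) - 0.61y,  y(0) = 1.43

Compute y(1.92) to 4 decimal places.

1.0265

Euler: y_{n+1} = y_n + h·f(t_n, y_n).
t=0.000000, y=1.430000: f=0.317700 → y ← 1.430000 + 0.48·0.317700 = 1.582496
t=0.480000, y=1.582496: f=-0.228970 → y ← 1.582496 + 0.48·(-0.228970) = 1.472590
t=0.960000, y=1.472590: f=-0.442638 → y ← 1.472590 + 0.48·(-0.442638) = 1.260124
t=1.440000, y=1.260124: f=-0.486732 → y ← 1.260124 + 0.48·(-0.486732) = 1.026493
y(1.92) ≈ 1.0265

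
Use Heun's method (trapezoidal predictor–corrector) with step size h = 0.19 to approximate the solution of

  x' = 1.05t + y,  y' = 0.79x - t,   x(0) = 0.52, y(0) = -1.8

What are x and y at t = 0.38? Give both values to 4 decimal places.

Heun on (x,y): k1 = f(t_n, state_n); k2 = f(t_n + h, state_n + h·k1); state_{n+1} = state_n + (h/2)·(k1 + k2).
0.000000: (0.520000, -1.800000)
  k1 = (-1.800000, 0.410800)
  predictor → (0.178000, -1.721948)
  k2 = (-1.522448, -0.049380)
  → (0.204367, -1.765665)
0.190000: (0.204367, -1.765665)
  k1 = (-1.566165, -0.028550)
  predictor → (-0.093204, -1.771090)
  k2 = (-1.372090, -0.453631)
  → (-0.074767, -1.811472)
(x(0.38), y(0.38)) ≈ (-0.0748, -1.8115)

-0.0748, -1.8115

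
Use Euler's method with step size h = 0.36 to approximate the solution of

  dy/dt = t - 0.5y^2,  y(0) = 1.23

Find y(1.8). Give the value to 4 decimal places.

1.4743

Euler: y_{n+1} = y_n + h·f(t_n, y_n).
t=0.000000, y=1.230000: f=-0.756450 → y ← 1.230000 + 0.36·(-0.756450) = 0.957678
t=0.360000, y=0.957678: f=-0.098574 → y ← 0.957678 + 0.36·(-0.098574) = 0.922192
t=0.720000, y=0.922192: f=0.294781 → y ← 0.922192 + 0.36·0.294781 = 1.028313
t=1.080000, y=1.028313: f=0.551286 → y ← 1.028313 + 0.36·0.551286 = 1.226776
t=1.440000, y=1.226776: f=0.687510 → y ← 1.226776 + 0.36·0.687510 = 1.474280
y(1.8) ≈ 1.4743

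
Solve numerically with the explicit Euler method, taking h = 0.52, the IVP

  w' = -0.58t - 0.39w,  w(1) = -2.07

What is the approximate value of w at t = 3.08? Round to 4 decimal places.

Euler: w_{n+1} = w_n + h·f(t_n, w_n).
t=1.000000, w=-2.070000: f=0.227300 → w ← -2.070000 + 0.52·0.227300 = -1.951804
t=1.520000, w=-1.951804: f=-0.120396 → w ← -1.951804 + 0.52·(-0.120396) = -2.014410
t=2.040000, w=-2.014410: f=-0.397580 → w ← -2.014410 + 0.52·(-0.397580) = -2.221152
t=2.560000, w=-2.221152: f=-0.618551 → w ← -2.221152 + 0.52·(-0.618551) = -2.542798
w(3.08) ≈ -2.5428

-2.5428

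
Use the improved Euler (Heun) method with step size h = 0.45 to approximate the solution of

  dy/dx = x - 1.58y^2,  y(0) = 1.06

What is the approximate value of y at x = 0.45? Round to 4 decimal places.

0.7376

Heun: k1 = f(x_n, y_n); k2 = f(x_n + h, y_n + h·k1); y_{n+1} = y_n + (h/2)·(k1 + k2).
x=0.000000, y=1.060000:
  k1 = f(0.000000, 1.060000) = -1.775288
  k2 = f(0.450000, 0.261120) = 0.342269
  y ← 1.060000 + (0.45/2)·(-1.775288 + 0.342269) = 0.737571
y(0.45) ≈ 0.7376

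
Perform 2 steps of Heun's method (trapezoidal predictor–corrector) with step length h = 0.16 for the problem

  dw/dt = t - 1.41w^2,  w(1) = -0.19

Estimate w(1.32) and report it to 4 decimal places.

Heun: k1 = f(t_n, w_n); k2 = f(t_n + h, w_n + h·k1); w_{n+1} = w_n + (h/2)·(k1 + k2).
t=1.000000, w=-0.190000:
  k1 = f(1.000000, -0.190000) = 0.949099
  k2 = f(1.160000, -0.038144) = 1.157948
  w ← -0.190000 + (0.16/2)·(0.949099 + 1.157948) = -0.021436
t=1.160000, w=-0.021436:
  k1 = f(1.160000, -0.021436) = 1.159352
  k2 = f(1.320000, 0.164060) = 1.282049
  w ← -0.021436 + (0.16/2)·(1.159352 + 1.282049) = 0.173876
w(1.32) ≈ 0.1739

0.1739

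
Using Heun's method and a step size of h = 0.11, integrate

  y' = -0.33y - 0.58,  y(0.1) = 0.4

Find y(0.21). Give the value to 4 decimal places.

0.3231

Heun: k1 = f(s_n, y_n); k2 = f(s_n + h, y_n + h·k1); y_{n+1} = y_n + (h/2)·(k1 + k2).
s=0.100000, y=0.400000:
  k1 = f(0.100000, 0.400000) = -0.712000
  k2 = f(0.210000, 0.321680) = -0.686154
  y ← 0.400000 + (0.11/2)·(-0.712000 + (-0.686154)) = 0.323102
y(0.21) ≈ 0.3231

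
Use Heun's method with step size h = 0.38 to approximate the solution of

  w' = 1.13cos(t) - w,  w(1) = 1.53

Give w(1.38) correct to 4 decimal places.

Heun: k1 = f(t_n, w_n); k2 = f(t_n + h, w_n + h·k1); w_{n+1} = w_n + (h/2)·(k1 + k2).
t=1.000000, w=1.530000:
  k1 = f(1.000000, 1.530000) = -0.919458
  k2 = f(1.380000, 1.180606) = -0.966312
  w ← 1.530000 + (0.38/2)·(-0.919458 + (-0.966312)) = 1.171704
w(1.38) ≈ 1.1717

1.1717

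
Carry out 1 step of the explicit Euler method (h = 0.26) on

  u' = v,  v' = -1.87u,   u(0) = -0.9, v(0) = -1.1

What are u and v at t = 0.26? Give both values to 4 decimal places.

-1.1860, -0.6624

Euler on (u,v): u_{n+1} = u_n + h·u', v_{n+1} = v_n + h·v'.
0.000000: (-0.900000, -1.100000); f=(-1.100000, 1.683000) → (-1.186000, -0.662420)
(u(0.26), v(0.26)) ≈ (-1.1860, -0.6624)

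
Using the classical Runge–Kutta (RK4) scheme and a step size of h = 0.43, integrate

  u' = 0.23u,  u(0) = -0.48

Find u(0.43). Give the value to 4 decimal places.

RK4: k1 = f(s_n, u_n); k2 = f(s_n + h/2, u_n + (h/2)·k1); k3 = f(s_n + h/2, u_n + (h/2)·k2); k4 = f(s_n + h, u_n + h·k3); u_{n+1} = u_n + (h/6)·(k1 + 2k2 + 2k3 + k4).
s=0.000000, u=-0.480000:
  k1 = f(0.000000, -0.480000) = -0.110400
  k2 = f(0.215000, -0.503736) = -0.115859
  k3 = f(0.215000, -0.504910) = -0.116129
  k4 = f(0.430000, -0.529936) = -0.121885
  u ← -0.480000 + (0.43/6)·(k1 + 2k2 + 2k3 + k4) = -0.529899
u(0.43) ≈ -0.5299

-0.5299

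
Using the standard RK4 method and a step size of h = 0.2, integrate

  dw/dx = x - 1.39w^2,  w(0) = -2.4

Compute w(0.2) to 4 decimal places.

RK4: k1 = f(x_n, w_n); k2 = f(x_n + h/2, w_n + (h/2)·k1); k3 = f(x_n + h/2, w_n + (h/2)·k2); k4 = f(x_n + h, w_n + h·k3); w_{n+1} = w_n + (h/6)·(k1 + 2k2 + 2k3 + k4).
x=0.000000, w=-2.400000:
  k1 = f(0.000000, -2.400000) = -8.006400
  k2 = f(0.100000, -3.200640) = -14.139294
  k3 = f(0.100000, -3.813929) = -20.119020
  k4 = f(0.200000, -6.423804) = -57.158708
  w ← -2.400000 + (0.2/6)·(k1 + 2k2 + 2k3 + k4) = -6.856058
w(0.2) ≈ -6.8561

-6.8561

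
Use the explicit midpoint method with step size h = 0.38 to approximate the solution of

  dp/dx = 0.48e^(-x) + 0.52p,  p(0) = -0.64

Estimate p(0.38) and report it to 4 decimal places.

Midpoint: k1 = f(x_n, p_n); k2 = f(x_n + h/2, p_n + (h/2)·k1); p_{n+1} = p_n + h·k2.
x=0.000000, p=-0.640000:
  k1 = f(0.000000, -0.640000) = 0.147200
  k2 = f(0.190000, -0.612032) = 0.078684
  p ← -0.640000 + 0.38·0.078684 = -0.610100
p(0.38) ≈ -0.6101

-0.6101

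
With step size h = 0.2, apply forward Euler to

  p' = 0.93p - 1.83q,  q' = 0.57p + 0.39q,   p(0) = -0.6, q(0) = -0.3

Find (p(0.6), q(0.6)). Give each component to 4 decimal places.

-0.4967, -0.5943

Euler on (p,q): p_{n+1} = p_n + h·p', q_{n+1} = q_n + h·q'.
0.000000: (-0.600000, -0.300000); f=(-0.009000, -0.459000) → (-0.601800, -0.391800)
0.200000: (-0.601800, -0.391800); f=(0.157320, -0.495828) → (-0.570336, -0.490966)
0.400000: (-0.570336, -0.490966); f=(0.368055, -0.516568) → (-0.496725, -0.594279)
(p(0.6), q(0.6)) ≈ (-0.4967, -0.5943)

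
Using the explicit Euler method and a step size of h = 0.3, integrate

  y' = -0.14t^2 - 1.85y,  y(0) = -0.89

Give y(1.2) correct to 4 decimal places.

Euler: y_{n+1} = y_n + h·f(t_n, y_n).
t=0.000000, y=-0.890000: f=1.646500 → y ← -0.890000 + 0.3·1.646500 = -0.396050
t=0.300000, y=-0.396050: f=0.720093 → y ← -0.396050 + 0.3·0.720093 = -0.180022
t=0.600000, y=-0.180022: f=0.282641 → y ← -0.180022 + 0.3·0.282641 = -0.095230
t=0.900000, y=-0.095230: f=0.062775 → y ← -0.095230 + 0.3·0.062775 = -0.076397
y(1.2) ≈ -0.0764

-0.0764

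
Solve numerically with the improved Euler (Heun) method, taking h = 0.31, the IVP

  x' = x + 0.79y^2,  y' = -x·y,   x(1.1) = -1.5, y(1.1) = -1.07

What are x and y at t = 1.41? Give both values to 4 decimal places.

-1.5525, -1.7281

Heun on (x,y): k1 = f(t_n, state_n); k2 = f(t_n + h, state_n + h·k1); state_{n+1} = state_n + (h/2)·(k1 + k2).
1.100000: (-1.500000, -1.070000)
  k1 = (-0.595529, -1.605000)
  predictor → (-1.684614, -1.567550)
  k2 = (0.256584, -2.640717)
  → (-1.552536, -1.728086)
(x(1.41), y(1.41)) ≈ (-1.5525, -1.7281)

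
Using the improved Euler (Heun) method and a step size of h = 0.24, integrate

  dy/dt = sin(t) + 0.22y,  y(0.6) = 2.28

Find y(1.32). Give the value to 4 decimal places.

3.2881

Heun: k1 = f(t_n, y_n); k2 = f(t_n + h, y_n + h·k1); y_{n+1} = y_n + (h/2)·(k1 + k2).
t=0.600000, y=2.280000:
  k1 = f(0.600000, 2.280000) = 1.066242
  k2 = f(0.840000, 2.535898) = 1.302541
  y ← 2.280000 + (0.24/2)·(1.066242 + 1.302541) = 2.564254
t=0.840000, y=2.564254:
  k1 = f(0.840000, 2.564254) = 1.308779
  k2 = f(1.080000, 2.878361) = 1.515197
  y ← 2.564254 + (0.24/2)·(1.308779 + 1.515197) = 2.903131
t=1.080000, y=2.903131:
  k1 = f(1.080000, 2.903131) = 1.520647
  k2 = f(1.320000, 3.268086) = 1.687694
  y ← 2.903131 + (0.24/2)·(1.520647 + 1.687694) = 3.288132
y(1.32) ≈ 3.2881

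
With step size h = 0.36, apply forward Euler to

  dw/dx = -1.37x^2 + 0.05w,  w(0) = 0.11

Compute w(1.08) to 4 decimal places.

-0.2047

Euler: w_{n+1} = w_n + h·f(x_n, w_n).
x=0.000000, w=0.110000: f=0.005500 → w ← 0.110000 + 0.36·0.005500 = 0.111980
x=0.360000, w=0.111980: f=-0.171953 → w ← 0.111980 + 0.36·(-0.171953) = 0.050077
x=0.720000, w=0.050077: f=-0.707704 → w ← 0.050077 + 0.36·(-0.707704) = -0.204697
w(1.08) ≈ -0.2047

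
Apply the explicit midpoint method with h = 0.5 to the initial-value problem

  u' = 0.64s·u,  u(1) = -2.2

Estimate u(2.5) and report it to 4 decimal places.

Midpoint: k1 = f(s_n, u_n); k2 = f(s_n + h/2, u_n + (h/2)·k1); u_{n+1} = u_n + h·k2.
s=1.000000, u=-2.200000:
  k1 = f(1.000000, -2.200000) = -1.408000
  k2 = f(1.250000, -2.552000) = -2.041600
  u ← -2.200000 + 0.5·(-2.041600) = -3.220800
s=1.500000, u=-3.220800:
  k1 = f(1.500000, -3.220800) = -3.091968
  k2 = f(1.750000, -3.993792) = -4.473047
  u ← -3.220800 + 0.5·(-4.473047) = -5.457324
s=2.000000, u=-5.457324:
  k1 = f(2.000000, -5.457324) = -6.985374
  k2 = f(2.250000, -7.203667) = -10.373281
  u ← -5.457324 + 0.5·(-10.373281) = -10.643964
u(2.5) ≈ -10.6440

-10.6440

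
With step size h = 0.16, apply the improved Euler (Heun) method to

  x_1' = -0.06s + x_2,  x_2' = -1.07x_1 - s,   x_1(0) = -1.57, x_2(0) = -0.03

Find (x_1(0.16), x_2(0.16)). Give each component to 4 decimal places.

Heun on (x_1,x_2): k1 = f(s_n, state_n); k2 = f(s_n + h, state_n + h·k1); state_{n+1} = state_n + (h/2)·(k1 + k2).
0.000000: (-1.570000, -0.030000)
  k1 = (-0.030000, 1.679900)
  predictor → (-1.574800, 0.238784)
  k2 = (0.229184, 1.525036)
  → (-1.554065, 0.226395)
(x_1(0.16), x_2(0.16)) ≈ (-1.5541, 0.2264)

-1.5541, 0.2264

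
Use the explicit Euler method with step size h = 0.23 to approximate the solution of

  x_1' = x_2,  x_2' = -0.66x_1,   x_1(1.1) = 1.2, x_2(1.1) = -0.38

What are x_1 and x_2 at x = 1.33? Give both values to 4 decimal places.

1.1126, -0.5622

Euler on (x_1,x_2): x_1_{n+1} = x_1_n + h·x_1', x_2_{n+1} = x_2_n + h·x_2'.
1.100000: (1.200000, -0.380000); f=(-0.380000, -0.792000) → (1.112600, -0.562160)
(x_1(1.33), x_2(1.33)) ≈ (1.1126, -0.5622)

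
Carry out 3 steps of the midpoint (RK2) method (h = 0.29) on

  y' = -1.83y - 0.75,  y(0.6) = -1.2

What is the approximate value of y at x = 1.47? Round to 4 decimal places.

-0.5893

Midpoint: k1 = f(x_n, y_n); k2 = f(x_n + h/2, y_n + (h/2)·k1); y_{n+1} = y_n + h·k2.
x=0.600000, y=-1.200000:
  k1 = f(0.600000, -1.200000) = 1.446000
  k2 = f(0.745000, -0.990330) = 1.062304
  y ← -1.200000 + 0.29·1.062304 = -0.891932
x=0.890000, y=-0.891932:
  k1 = f(0.890000, -0.891932) = 0.882235
  k2 = f(1.035000, -0.764008) = 0.648134
  y ← -0.891932 + 0.29·0.648134 = -0.703973
x=1.180000, y=-0.703973:
  k1 = f(1.180000, -0.703973) = 0.538271
  k2 = f(1.325000, -0.625924) = 0.395440
  y ← -0.703973 + 0.29·0.395440 = -0.589295
y(1.47) ≈ -0.5893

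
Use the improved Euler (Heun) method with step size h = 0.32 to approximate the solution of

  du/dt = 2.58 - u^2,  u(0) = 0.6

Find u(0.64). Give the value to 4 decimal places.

Heun: k1 = f(t_n, u_n); k2 = f(t_n + h, u_n + h·k1); u_{n+1} = u_n + (h/2)·(k1 + k2).
t=0.000000, u=0.600000:
  k1 = f(0.000000, 0.600000) = 2.220000
  k2 = f(0.320000, 1.310400) = 0.862852
  u ← 0.600000 + (0.32/2)·(2.220000 + 0.862852) = 1.093256
t=0.320000, u=1.093256:
  k1 = f(0.320000, 1.093256) = 1.384791
  k2 = f(0.640000, 1.536389) = 0.219508
  u ← 1.093256 + (0.32/2)·(1.384791 + 0.219508) = 1.349944
u(0.64) ≈ 1.3499

1.3499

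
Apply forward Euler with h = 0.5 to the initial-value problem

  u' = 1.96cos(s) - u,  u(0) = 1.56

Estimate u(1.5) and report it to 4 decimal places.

Euler: u_{n+1} = u_n + h·f(s_n, u_n).
s=0.000000, u=1.560000: f=0.400000 → u ← 1.560000 + 0.5·0.400000 = 1.760000
s=0.500000, u=1.760000: f=-0.039938 → u ← 1.760000 + 0.5·(-0.039938) = 1.740031
s=1.000000, u=1.740031: f=-0.681038 → u ← 1.740031 + 0.5·(-0.681038) = 1.399512
u(1.5) ≈ 1.3995

1.3995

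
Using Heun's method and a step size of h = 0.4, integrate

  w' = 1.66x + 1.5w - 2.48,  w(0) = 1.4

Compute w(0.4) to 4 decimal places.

1.3352

Heun: k1 = f(x_n, w_n); k2 = f(x_n + h, w_n + h·k1); w_{n+1} = w_n + (h/2)·(k1 + k2).
x=0.000000, w=1.400000:
  k1 = f(0.000000, 1.400000) = -0.380000
  k2 = f(0.400000, 1.248000) = 0.056000
  w ← 1.400000 + (0.4/2)·(-0.380000 + 0.056000) = 1.335200
w(0.4) ≈ 1.3352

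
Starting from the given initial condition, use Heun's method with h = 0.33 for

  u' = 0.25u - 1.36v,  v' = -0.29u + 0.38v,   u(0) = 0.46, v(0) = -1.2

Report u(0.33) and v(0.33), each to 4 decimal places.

Heun on (u,v): k1 = f(s_n, state_n); k2 = f(s_n + h, state_n + h·k1); state_{n+1} = state_n + (h/2)·(k1 + k2).
0.000000: (0.460000, -1.200000)
  k1 = (1.747000, -0.589400)
  predictor → (1.036510, -1.394502)
  k2 = (2.155650, -0.830499)
  → (1.103937, -1.434283)
(u(0.33), v(0.33)) ≈ (1.1039, -1.4343)

1.1039, -1.4343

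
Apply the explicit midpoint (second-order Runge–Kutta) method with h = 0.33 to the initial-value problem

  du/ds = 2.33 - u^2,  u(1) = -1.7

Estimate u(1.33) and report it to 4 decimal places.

Midpoint: k1 = f(s_n, u_n); k2 = f(s_n + h/2, u_n + (h/2)·k1); u_{n+1} = u_n + h·k2.
s=1.000000, u=-1.700000:
  k1 = f(1.000000, -1.700000) = -0.560000
  k2 = f(1.165000, -1.792400) = -0.882698
  u ← -1.700000 + 0.33·(-0.882698) = -1.991290
u(1.33) ≈ -1.9913

-1.9913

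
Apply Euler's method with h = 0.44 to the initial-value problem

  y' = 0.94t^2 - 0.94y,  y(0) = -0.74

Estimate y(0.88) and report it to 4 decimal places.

-0.1744

Euler: y_{n+1} = y_n + h·f(t_n, y_n).
t=0.000000, y=-0.740000: f=0.695600 → y ← -0.740000 + 0.44·0.695600 = -0.433936
t=0.440000, y=-0.433936: f=0.589884 → y ← -0.433936 + 0.44·0.589884 = -0.174387
y(0.88) ≈ -0.1744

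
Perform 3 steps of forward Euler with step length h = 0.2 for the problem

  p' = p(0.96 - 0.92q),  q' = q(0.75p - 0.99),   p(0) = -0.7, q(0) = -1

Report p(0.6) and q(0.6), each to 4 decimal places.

Euler on (p,q): p_{n+1} = p_n + h·p', q_{n+1} = q_n + h·q'.
0.000000: (-0.700000, -1.000000); f=(-1.316000, 1.515000) → (-0.963200, -0.697000)
0.200000: (-0.963200, -0.697000); f=(-1.542314, 1.193543) → (-1.271663, -0.458291)
0.400000: (-1.271663, -0.458291); f=(-1.756965, 0.890803) → (-1.623056, -0.280131)
(p(0.6), q(0.6)) ≈ (-1.6231, -0.2801)

-1.6231, -0.2801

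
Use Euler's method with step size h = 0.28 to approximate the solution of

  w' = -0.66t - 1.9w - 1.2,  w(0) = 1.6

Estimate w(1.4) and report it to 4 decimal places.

Euler: w_{n+1} = w_n + h·f(t_n, w_n).
t=0.000000, w=1.600000: f=-4.240000 → w ← 1.600000 + 0.28·(-4.240000) = 0.412800
t=0.280000, w=0.412800: f=-2.169120 → w ← 0.412800 + 0.28·(-2.169120) = -0.194554
t=0.560000, w=-0.194554: f=-1.199948 → w ← -0.194554 + 0.28·(-1.199948) = -0.530539
t=0.840000, w=-0.530539: f=-0.746376 → w ← -0.530539 + 0.28·(-0.746376) = -0.739524
t=1.120000, w=-0.739524: f=-0.534104 → w ← -0.739524 + 0.28·(-0.534104) = -0.889073
w(1.4) ≈ -0.8891

-0.8891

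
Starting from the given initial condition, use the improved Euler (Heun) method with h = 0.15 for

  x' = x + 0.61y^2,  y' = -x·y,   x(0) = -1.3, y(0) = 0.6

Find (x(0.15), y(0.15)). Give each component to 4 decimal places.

-1.4672, 0.7371

Heun on (x,y): k1 = f(t_n, state_n); k2 = f(t_n + h, state_n + h·k1); state_{n+1} = state_n + (h/2)·(k1 + k2).
0.000000: (-1.300000, 0.600000)
  k1 = (-1.080400, 0.780000)
  predictor → (-1.462060, 0.717000)
  k2 = (-1.148466, 1.048297)
  → (-1.467165, 0.737122)
(x(0.15), y(0.15)) ≈ (-1.4672, 0.7371)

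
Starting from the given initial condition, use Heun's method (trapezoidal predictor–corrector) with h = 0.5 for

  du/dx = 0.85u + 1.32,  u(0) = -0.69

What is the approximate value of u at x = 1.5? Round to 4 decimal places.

Heun: k1 = f(x_n, u_n); k2 = f(x_n + h, u_n + h·k1); u_{n+1} = u_n + (h/2)·(k1 + k2).
x=0.000000, u=-0.690000:
  k1 = f(0.000000, -0.690000) = 0.733500
  k2 = f(0.500000, -0.323250) = 1.045238
  u ← -0.690000 + (0.5/2)·(0.733500 + 1.045238) = -0.245316
x=0.500000, u=-0.245316:
  k1 = f(0.500000, -0.245316) = 1.111482
  k2 = f(1.000000, 0.310425) = 1.583861
  u ← -0.245316 + (0.5/2)·(1.111482 + 1.583861) = 0.428520
x=1.000000, u=0.428520:
  k1 = f(1.000000, 0.428520) = 1.684242
  k2 = f(1.500000, 1.270641) = 2.400045
  u ← 0.428520 + (0.5/2)·(1.684242 + 2.400045) = 1.449592
u(1.5) ≈ 1.4496

1.4496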